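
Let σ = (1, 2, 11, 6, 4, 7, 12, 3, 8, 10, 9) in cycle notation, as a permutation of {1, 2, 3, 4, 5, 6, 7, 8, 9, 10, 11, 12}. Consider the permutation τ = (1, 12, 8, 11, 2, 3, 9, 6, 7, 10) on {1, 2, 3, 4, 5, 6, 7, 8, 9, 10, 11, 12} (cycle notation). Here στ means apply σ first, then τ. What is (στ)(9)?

12

σ(9) = 1, then τ(1) = 12; composing gives (στ)(9) = 12.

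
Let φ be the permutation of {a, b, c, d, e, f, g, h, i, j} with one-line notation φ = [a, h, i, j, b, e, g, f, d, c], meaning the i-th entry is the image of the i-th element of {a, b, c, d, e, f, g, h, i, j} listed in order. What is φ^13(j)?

c

Tracing j → c → … returns to j after 4 steps, so j lies in a 4-cycle (c i d j).
Since the cycle has length 4, φ^13 acts on it the same as φ^1 (13 mod 4 = 1).
Stepping 1 place around the cycle: j → c.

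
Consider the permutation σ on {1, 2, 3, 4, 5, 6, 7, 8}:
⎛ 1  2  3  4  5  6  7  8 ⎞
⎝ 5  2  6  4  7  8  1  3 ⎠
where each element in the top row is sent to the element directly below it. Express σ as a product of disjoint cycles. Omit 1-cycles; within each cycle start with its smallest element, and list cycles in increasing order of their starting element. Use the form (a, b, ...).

(1, 5, 7)(3, 6, 8)

Iterating σ from 1 gives 1 → 5 → 7 → 1; that is the 3-cycle (1, 5, 7).
Repeating from the next unused element and collecting all non-trivial cycles gives (1, 5, 7)(3, 6, 8).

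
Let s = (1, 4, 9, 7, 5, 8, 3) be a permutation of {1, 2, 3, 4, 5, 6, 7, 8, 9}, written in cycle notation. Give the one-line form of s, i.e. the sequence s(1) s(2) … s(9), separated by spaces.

4 2 1 9 8 6 5 3 7

Reading each image from the cycles: 1→4, 2→2, 3→1, 4→9, 5→8, 6→6, 7→5, 8→3, 9→7.
Listing these in domain order gives 4 2 1 9 8 6 5 3 7.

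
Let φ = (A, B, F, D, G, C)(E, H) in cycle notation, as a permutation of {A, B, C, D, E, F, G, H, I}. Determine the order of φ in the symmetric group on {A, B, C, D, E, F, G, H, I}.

The disjoint cycles have lengths 6, 2, 1.
The order of φ is the least common multiple of its cycle lengths: lcm(6, 2) = 6.

6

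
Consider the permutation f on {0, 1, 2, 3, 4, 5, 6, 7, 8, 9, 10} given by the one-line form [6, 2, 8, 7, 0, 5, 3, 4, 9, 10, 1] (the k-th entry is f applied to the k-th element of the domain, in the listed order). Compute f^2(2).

Tracing 2 → 8 → … returns to 2 after 5 steps, so 2 lies in a 5-cycle (1 2 8 9 10).
Stepping 2 places around the cycle: 2 → 8 → 9.

9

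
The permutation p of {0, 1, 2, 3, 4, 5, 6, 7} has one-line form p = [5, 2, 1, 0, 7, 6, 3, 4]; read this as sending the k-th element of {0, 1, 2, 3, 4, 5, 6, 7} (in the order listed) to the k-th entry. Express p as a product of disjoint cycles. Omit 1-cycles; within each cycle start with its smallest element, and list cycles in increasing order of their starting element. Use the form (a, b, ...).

Start at 0 and follow images: 0 → 5 → 6 → 3 → 0, giving the cycle (0, 5, 6, 3).
Continuing from each remaining unvisited element yields (0, 5, 6, 3)(1, 2)(4, 7).

(0, 5, 6, 3)(1, 2)(4, 7)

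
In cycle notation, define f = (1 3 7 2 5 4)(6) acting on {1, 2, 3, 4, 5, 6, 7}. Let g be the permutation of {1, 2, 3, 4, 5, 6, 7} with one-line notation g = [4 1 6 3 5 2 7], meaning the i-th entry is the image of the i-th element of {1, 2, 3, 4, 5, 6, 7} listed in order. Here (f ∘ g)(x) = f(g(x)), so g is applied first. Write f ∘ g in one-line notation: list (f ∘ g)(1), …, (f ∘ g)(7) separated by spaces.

1 3 6 7 4 5 2

(f ∘ g)(x) = f(g(x)). Computing each image: f(g(1)) = f(4) = 1, f(g(2)) = f(1) = 3, f(g(3)) = f(6) = 6, f(g(4)) = f(3) = 7, f(g(5)) = f(5) = 4, f(g(6)) = f(2) = 5, f(g(7)) = f(7) = 2.
Hence f ∘ g = [1 3 6 7 4 5 2].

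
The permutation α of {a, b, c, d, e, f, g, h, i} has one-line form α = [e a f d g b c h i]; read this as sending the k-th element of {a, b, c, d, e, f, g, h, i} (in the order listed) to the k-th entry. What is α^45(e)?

Tracing e → g → … returns to e after 6 steps, so e lies in a 6-cycle (a e g c f b).
On a 6-cycle, α^6 is the identity, so α^45 = α^3 there (45 ≡ 3 mod 6).
Advancing 3 steps from e: e → g → c → f.

f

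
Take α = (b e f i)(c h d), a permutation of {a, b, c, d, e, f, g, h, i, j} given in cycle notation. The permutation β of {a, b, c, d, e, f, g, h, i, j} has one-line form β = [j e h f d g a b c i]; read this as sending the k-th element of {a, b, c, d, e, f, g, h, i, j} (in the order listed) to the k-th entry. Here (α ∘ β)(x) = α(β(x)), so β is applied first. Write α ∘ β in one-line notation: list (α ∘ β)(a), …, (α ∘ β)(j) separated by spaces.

Chase each element through β then α: a → j → j; b → e → f; c → h → d; d → f → i; e → d → c; f → g → g; g → a → a; h → b → e; i → c → h; j → i → b.
Collecting the images, α ∘ β = [j f d i c g a e h b].

j f d i c g a e h b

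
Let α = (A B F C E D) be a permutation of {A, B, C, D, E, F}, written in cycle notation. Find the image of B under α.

F

B appears in (A B F C E D); the next entry (wrapping around) is F.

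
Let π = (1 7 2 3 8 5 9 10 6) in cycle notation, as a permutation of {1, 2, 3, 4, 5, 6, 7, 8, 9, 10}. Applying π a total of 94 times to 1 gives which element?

8

1 lies in the 9-cycle (1 7 2 3 8 5 9 10 6).
Powers repeat with period 9 on this cycle, and 94 mod 9 = 4, so π^94(1) = π^4(1).
Stepping 4 places around the cycle: 1 → 7 → 2 → 3 → 8.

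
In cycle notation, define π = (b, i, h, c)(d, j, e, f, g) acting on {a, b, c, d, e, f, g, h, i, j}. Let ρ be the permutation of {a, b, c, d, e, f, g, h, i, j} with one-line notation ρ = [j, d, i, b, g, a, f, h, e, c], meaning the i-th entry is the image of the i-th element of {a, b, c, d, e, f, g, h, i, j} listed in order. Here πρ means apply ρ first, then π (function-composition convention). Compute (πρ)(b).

j

ρ(b) = d, then π(d) = j; composing gives (πρ)(b) = j.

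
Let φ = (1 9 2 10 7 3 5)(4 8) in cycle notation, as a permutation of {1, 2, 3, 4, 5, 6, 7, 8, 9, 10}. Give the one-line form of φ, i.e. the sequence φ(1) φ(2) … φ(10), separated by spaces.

Reading each image from the cycles: 1↦9, 2↦10, 3↦5, 4↦8, 5↦1, 6↦6, 7↦3, 8↦4, 9↦2, 10↦7.
Listing these in domain order gives 9 10 5 8 1 6 3 4 2 7.

9 10 5 8 1 6 3 4 2 7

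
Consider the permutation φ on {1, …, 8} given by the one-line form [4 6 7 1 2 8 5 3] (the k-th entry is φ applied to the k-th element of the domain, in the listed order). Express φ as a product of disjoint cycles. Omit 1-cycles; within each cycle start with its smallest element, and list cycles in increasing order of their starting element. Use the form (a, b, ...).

Start at 1 and follow images: 1 → 4 → 1, giving the cycle (1, 4).
Repeating from the next unused element and collecting all non-trivial cycles gives (1, 4)(2, 6, 8, 3, 7, 5).

(1, 4)(2, 6, 8, 3, 7, 5)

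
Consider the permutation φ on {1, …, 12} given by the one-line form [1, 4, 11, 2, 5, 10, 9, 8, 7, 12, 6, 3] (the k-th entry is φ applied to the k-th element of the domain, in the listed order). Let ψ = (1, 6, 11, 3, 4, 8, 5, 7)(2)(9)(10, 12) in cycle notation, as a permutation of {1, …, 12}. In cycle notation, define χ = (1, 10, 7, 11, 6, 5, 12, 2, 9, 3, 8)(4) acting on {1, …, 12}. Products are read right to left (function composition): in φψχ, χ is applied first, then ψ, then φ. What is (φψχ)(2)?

7

(φψχ)(2) = φ(ψ(χ(2))). χ(2) = 9, then ψ(9) = 9, then φ(9) = 7, so the result is 7.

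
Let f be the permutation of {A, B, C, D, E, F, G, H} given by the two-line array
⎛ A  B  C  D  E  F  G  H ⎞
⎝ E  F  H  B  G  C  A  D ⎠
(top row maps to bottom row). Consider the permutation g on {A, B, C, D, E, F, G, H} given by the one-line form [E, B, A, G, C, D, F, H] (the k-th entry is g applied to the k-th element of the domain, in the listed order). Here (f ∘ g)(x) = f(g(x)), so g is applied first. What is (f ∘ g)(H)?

D

First apply g: g(H) = H, then f(H) = D. Thus (f ∘ g)(H) = D.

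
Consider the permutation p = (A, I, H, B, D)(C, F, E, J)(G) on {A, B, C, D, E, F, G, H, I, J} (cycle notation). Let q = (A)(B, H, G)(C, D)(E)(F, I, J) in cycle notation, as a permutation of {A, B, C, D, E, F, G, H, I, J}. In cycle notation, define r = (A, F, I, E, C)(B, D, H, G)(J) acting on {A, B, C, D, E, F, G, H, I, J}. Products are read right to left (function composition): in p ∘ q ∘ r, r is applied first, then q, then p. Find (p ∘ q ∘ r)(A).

Apply the permutations in order: r(A) = F, then q(F) = I, then p(I) = H. So (p ∘ q ∘ r)(A) = H.

H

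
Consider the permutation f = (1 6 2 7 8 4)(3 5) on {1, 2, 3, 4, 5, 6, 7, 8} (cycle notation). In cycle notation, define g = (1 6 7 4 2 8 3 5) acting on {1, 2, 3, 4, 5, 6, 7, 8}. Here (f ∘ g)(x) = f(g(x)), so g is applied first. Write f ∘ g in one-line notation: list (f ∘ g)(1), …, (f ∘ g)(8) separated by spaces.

(f ∘ g)(x) = f(g(x)). Computing each image: f(g(1)) = f(6) = 2, f(g(2)) = f(8) = 4, f(g(3)) = f(5) = 3, f(g(4)) = f(2) = 7, f(g(5)) = f(1) = 6, f(g(6)) = f(7) = 8, f(g(7)) = f(4) = 1, f(g(8)) = f(3) = 5.
Hence f ∘ g = [2 4 3 7 6 8 1 5].

2 4 3 7 6 8 1 5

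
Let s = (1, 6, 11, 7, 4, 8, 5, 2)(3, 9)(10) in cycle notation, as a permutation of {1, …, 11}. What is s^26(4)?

5

4 lies in the 8-cycle (1, 6, 11, 7, 4, 8, 5, 2).
Since the cycle has length 8, s^26 acts on it the same as s^2 (26 mod 8 = 2).
Advancing 2 steps from 4: 4 → 8 → 5.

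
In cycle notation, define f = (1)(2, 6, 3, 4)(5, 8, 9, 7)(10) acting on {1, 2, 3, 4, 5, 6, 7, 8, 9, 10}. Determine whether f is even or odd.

The cycle lengths are 4, 4, 1, 1.
A cycle of length ℓ contributes ℓ−1 transpositions, so f is a product of 3 + 3 = 6 transpositions — even.

even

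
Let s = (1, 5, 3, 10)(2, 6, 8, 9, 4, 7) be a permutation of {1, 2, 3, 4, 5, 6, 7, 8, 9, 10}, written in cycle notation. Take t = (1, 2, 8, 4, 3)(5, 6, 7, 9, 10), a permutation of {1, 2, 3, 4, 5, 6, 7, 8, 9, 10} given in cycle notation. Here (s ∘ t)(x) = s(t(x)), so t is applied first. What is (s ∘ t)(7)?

First apply t: t(7) = 9, then s(9) = 4. Thus (s ∘ t)(7) = 4.

4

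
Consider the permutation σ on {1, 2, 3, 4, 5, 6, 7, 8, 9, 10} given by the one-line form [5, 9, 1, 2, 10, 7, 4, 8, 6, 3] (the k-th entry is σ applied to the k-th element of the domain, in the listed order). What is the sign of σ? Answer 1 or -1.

In disjoint-cycle form the cycle lengths are 5, 4, 1.
A cycle is odd iff its length is even; σ has 1 even-length cycle, so sgn(σ) = (−1)^1 and σ is odd.

-1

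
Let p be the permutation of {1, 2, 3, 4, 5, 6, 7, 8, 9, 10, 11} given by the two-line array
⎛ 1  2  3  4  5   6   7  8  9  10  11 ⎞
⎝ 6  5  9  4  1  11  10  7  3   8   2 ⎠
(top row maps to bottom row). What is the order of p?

The disjoint-cycle form of p has cycle lengths 5, 3, 2, 1.
The order is lcm(5, 3, 2) = 30.

30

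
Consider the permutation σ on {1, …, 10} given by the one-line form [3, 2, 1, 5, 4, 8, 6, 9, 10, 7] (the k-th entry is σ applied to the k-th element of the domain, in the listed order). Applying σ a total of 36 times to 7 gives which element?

Tracing 7 → 6 → … returns to 7 after 5 steps, so 7 lies in a 5-cycle (6 8 9 10 7).
On a 5-cycle, σ^5 is the identity, so σ^36 = σ^1 there (36 ≡ 1 mod 5).
Advancing 1 step from 7: 7 → 6.

6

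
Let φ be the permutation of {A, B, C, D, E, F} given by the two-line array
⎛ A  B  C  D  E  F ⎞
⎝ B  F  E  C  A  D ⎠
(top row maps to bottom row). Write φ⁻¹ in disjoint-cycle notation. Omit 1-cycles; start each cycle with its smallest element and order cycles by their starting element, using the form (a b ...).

The cycle decomposition of φ is (A B F D C E).
The inverse reverses every cycle; in canonical form, φ⁻¹ = (A E C D F B).

(A E C D F B)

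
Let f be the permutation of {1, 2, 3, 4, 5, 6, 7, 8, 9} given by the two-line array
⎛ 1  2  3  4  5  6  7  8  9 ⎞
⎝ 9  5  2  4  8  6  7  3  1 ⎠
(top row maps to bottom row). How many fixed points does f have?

3

The fixed points (elements with f(x) = x) are {4, 6, 7}, so there are 3.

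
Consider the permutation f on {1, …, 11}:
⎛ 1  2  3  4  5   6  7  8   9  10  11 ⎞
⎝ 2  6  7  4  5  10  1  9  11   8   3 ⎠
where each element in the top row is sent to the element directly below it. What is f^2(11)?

7

Tracing 11 → 3 → … returns to 11 after 9 steps, so 11 lies in a 9-cycle (1 2 6 10 8 9 11 3 7).
Advancing 2 steps from 11: 11 → 3 → 7.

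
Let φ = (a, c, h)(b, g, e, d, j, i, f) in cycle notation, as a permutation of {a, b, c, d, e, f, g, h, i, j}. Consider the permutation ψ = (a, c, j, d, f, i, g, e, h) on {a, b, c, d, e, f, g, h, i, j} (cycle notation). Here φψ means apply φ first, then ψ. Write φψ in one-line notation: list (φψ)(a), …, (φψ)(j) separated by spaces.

Chase each element through φ then ψ: a → c → j; b → g → e; c → h → a; d → j → d; e → d → f; f → b → b; g → e → h; h → a → c; i → f → i; j → i → g.
Collecting the images, φψ = [j e a d f b h c i g].

j e a d f b h c i g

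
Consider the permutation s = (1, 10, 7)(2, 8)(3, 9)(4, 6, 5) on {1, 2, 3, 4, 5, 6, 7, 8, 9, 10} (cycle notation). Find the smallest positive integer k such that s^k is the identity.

The cycle type of s is (3, 3, 2, 2).
Since disjoint cycles commute, ord(s) = lcm(3, 3, 2, 2) = 6.

6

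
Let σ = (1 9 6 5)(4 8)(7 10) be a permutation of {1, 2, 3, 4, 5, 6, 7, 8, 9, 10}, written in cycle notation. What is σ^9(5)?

5 lies in the 4-cycle (1 9 6 5).
On a 4-cycle, σ^4 is the identity, so σ^9 = σ^1 there (9 ≡ 1 mod 4).
Advancing 1 step from 5: 5 → 1.

1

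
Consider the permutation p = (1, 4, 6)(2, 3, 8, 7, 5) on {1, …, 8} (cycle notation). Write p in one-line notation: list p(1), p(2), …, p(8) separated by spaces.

4 3 8 6 2 1 5 7

Each element maps to the next entry in its cycle (wrapping to the front): 1↦4, 2↦3, 3↦8, 4↦6, 5↦2, 6↦1, 7↦5, 8↦7.
Listing these in domain order gives 4 3 8 6 2 1 5 7.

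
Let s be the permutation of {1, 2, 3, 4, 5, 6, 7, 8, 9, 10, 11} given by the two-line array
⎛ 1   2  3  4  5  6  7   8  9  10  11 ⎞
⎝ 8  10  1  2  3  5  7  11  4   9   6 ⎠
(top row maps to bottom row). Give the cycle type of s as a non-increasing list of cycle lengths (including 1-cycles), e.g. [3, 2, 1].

The disjoint cycles are (1 8 11 6 5 3)(2 10 9 4)(7), with lengths 6, 4, 1 in non-increasing order.

[6, 4, 1]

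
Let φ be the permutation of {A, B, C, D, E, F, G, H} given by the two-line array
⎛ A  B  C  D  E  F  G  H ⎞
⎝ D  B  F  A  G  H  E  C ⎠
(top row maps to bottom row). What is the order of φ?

Writing φ as disjoint cycles, the cycle lengths are 3, 2, 2, 1.
Since disjoint cycles commute, ord(φ) = lcm(3, 2, 2) = 6.

6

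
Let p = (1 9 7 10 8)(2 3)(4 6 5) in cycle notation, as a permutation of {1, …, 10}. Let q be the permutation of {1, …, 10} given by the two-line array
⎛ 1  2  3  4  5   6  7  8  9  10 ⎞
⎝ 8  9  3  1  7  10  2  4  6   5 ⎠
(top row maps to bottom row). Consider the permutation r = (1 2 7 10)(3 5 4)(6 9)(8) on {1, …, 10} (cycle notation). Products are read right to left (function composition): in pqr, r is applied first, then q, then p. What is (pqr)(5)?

(pqr)(5) = p(q(r(5))). r(5) = 4, then q(4) = 1, then p(1) = 9, so the result is 9.

9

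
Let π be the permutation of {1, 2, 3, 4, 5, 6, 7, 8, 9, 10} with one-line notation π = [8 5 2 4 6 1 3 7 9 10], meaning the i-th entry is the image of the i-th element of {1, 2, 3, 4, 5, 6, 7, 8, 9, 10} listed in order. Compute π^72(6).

Tracing 6 → 1 → … returns to 6 after 7 steps, so 6 lies in a 7-cycle (1 8 7 3 2 5 6).
On a 7-cycle, π^7 is the identity, so π^72 = π^2 there (72 ≡ 2 mod 7).
Stepping 2 places around the cycle: 6 → 1 → 8.

8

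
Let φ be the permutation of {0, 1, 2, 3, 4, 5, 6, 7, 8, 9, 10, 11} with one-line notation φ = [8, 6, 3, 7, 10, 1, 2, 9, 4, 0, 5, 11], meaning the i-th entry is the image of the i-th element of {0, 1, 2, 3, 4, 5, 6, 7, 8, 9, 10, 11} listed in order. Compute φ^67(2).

3

Tracing 2 → 3 → … returns to 2 after 11 steps, so 2 lies in an 11-cycle (0, 8, 4, 10, 5, 1, 6, 2, 3, 7, 9).
Since the cycle has length 11, φ^67 acts on it the same as φ^1 (67 mod 11 = 1).
Advancing 1 step from 2: 2 → 3.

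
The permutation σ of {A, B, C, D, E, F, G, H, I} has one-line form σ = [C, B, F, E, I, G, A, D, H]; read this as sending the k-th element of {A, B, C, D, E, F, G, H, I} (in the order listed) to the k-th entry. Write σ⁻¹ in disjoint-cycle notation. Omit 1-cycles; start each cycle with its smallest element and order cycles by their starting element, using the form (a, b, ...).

The cycle decomposition of σ is (A, C, F, G)(D, E, I, H).
The inverse reverses every cycle; in canonical form, σ⁻¹ = (A, G, F, C)(D, H, I, E).

(A, G, F, C)(D, H, I, E)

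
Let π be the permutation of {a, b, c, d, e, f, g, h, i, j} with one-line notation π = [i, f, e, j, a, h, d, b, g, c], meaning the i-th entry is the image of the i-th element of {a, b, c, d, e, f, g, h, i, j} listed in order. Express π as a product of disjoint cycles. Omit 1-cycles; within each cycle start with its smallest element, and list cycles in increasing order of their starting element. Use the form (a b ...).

From a: a → i → g → d → j → c → e → a, closing the cycle (a i g d j c e).
Continuing from each remaining unvisited element yields (a i g d j c e)(b f h).

(a i g d j c e)(b f h)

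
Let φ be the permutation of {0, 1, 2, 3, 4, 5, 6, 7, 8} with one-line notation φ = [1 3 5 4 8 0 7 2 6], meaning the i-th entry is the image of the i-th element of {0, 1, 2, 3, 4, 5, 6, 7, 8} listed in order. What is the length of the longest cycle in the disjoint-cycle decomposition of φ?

Decomposing into disjoint cycles gives (0, 1, 3, 4, 8, 6, 7, 2, 5); the longest has length 9.

9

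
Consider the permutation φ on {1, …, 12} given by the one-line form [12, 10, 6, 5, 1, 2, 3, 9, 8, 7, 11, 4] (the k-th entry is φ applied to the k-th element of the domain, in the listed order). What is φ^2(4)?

Tracing 4 → 5 → … returns to 4 after 4 steps, so 4 lies in a 4-cycle (1, 12, 4, 5).
Stepping 2 places around the cycle: 4 → 5 → 1.

1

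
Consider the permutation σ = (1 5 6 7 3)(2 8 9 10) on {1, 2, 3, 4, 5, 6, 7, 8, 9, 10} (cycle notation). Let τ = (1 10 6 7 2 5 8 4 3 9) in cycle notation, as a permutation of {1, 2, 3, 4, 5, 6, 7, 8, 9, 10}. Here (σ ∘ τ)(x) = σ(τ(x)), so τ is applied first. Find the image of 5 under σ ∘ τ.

(σ ∘ τ)(5) = σ(τ(5)). τ(5) = 8, then σ(8) = 9. So (σ ∘ τ)(5) = 9.

9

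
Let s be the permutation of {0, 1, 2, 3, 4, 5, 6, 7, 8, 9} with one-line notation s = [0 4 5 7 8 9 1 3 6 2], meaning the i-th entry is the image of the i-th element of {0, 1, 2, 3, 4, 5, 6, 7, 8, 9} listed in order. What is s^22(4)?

Tracing 4 → 8 → … returns to 4 after 4 steps, so 4 lies in a 4-cycle (1, 4, 8, 6).
On a 4-cycle, s^4 is the identity, so s^22 = s^2 there (22 ≡ 2 mod 4).
Advancing 2 steps from 4: 4 → 8 → 6.

6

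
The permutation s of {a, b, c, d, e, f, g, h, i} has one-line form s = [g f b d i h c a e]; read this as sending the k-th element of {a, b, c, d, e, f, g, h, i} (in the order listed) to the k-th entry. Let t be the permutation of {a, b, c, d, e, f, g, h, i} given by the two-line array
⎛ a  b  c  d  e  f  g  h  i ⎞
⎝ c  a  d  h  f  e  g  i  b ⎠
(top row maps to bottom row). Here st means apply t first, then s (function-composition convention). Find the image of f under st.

i

t(f) = e, then s(e) = i; composing gives (st)(f) = i.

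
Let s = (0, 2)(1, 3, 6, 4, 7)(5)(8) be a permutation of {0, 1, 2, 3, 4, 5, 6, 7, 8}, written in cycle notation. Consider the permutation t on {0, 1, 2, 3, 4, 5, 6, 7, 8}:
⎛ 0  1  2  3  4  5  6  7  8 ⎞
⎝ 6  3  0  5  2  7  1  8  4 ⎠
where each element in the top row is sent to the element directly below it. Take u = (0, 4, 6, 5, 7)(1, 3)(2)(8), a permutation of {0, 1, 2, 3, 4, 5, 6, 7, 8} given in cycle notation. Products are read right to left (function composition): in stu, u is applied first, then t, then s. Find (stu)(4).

(stu)(4) = s(t(u(4))). u(4) = 6, then t(6) = 1, then s(1) = 3, so the result is 3.

3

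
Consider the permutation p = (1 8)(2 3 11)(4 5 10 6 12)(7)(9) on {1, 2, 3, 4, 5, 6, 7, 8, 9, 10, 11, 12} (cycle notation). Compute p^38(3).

2

3 lies in the 3-cycle (2 3 11).
On a 3-cycle, p^3 is the identity, so p^38 = p^2 there (38 ≡ 2 mod 3).
Advancing 2 steps from 3: 3 → 11 → 2.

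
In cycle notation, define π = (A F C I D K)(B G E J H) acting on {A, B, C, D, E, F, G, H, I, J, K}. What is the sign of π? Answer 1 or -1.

-1

The cycle lengths are 6, 5.
A cycle is odd iff its length is even; π has 1 even-length cycle, so sgn(π) = (−1)^1 and π is odd.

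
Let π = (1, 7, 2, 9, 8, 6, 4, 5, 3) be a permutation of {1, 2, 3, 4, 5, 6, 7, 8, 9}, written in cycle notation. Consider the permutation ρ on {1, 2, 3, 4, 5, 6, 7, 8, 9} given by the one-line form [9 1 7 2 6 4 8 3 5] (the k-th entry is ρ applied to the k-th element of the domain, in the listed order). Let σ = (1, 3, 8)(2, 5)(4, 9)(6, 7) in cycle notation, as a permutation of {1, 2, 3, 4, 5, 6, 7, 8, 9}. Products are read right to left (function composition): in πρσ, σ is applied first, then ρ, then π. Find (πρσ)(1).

Apply the permutations in order: σ(1) = 3, then ρ(3) = 7, then π(7) = 2. So (πρσ)(1) = 2.

2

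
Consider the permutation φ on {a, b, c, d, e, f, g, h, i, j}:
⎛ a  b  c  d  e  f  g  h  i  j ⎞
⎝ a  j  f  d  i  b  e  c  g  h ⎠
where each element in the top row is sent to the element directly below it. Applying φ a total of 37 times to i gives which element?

Tracing i → g → … returns to i after 3 steps, so i lies in a 3-cycle (e i g).
Powers repeat with period 3 on this cycle, and 37 mod 3 = 1, so φ^37(i) = φ^1(i).
Advancing 1 step from i: i → g.

g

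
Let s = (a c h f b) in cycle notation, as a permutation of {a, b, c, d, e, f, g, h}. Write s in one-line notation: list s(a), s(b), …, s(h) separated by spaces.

Each element maps to the next entry in its cycle (wrapping to the front): a↦c, b↦a, c↦h, d↦d, e↦e, f↦b, g↦g, h↦f.
So the one-line form is c a h d e b g f.

c a h d e b g f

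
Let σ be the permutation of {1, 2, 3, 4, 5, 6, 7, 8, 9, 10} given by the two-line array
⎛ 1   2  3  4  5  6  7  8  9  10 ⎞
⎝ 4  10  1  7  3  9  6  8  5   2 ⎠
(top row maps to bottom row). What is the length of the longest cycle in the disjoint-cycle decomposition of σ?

Decomposing into disjoint cycles gives (1 4 7 6 9 5 3)(2 10); the longest has length 7.

7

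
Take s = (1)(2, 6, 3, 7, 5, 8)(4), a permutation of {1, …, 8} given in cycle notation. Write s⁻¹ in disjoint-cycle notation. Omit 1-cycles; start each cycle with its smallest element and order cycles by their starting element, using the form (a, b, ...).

(2, 8, 5, 7, 3, 6)

Inverting a permutation written in cycle notation just reverses the order within every cycle.
After reversing and putting each cycle's least element first, s⁻¹ = (2, 8, 5, 7, 3, 6).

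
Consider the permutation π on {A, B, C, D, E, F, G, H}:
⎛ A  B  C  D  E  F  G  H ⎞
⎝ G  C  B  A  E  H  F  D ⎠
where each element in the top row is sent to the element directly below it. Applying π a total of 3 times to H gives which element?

Tracing H → D → … returns to H after 5 steps, so H lies in a 5-cycle (A, G, F, H, D).
Stepping 3 places around the cycle: H → D → A → G.

G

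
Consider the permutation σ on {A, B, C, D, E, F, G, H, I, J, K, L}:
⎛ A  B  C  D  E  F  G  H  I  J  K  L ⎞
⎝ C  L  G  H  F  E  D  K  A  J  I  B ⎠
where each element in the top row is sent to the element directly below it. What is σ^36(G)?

D

Tracing G → D → … returns to G after 7 steps, so G lies in a 7-cycle (A C G D H K I).
Powers repeat with period 7 on this cycle, and 36 mod 7 = 1, so σ^36(G) = σ^1(G).
Stepping 1 place around the cycle: G → D.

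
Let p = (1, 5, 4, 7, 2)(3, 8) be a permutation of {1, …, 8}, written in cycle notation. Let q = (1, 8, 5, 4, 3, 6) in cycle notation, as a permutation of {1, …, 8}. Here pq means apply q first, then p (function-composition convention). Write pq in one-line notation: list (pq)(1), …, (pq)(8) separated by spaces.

3 1 6 8 7 5 2 4

For each element, apply q then p: 1 → 8 → 3; 2 → 2 → 1; 3 → 6 → 6; 4 → 3 → 8; 5 → 4 → 7; 6 → 1 → 5; 7 → 7 → 2; 8 → 5 → 4.
Collecting the images, pq = [3 1 6 8 7 5 2 4].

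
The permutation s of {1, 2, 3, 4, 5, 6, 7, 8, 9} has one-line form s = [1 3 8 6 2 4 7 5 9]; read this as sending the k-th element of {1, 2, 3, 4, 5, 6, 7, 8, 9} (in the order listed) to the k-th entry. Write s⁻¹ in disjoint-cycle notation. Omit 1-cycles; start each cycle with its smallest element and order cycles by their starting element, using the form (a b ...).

First write s in disjoint cycles: (2 3 8 5)(4 6).
The inverse reverses every cycle; in canonical form, s⁻¹ = (2 5 8 3)(4 6).

(2 5 8 3)(4 6)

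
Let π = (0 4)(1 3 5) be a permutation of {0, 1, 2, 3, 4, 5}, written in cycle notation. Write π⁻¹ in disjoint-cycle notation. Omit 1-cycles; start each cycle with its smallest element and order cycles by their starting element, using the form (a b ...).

(0 4)(1 5 3)

Inverting a permutation written in cycle notation just reverses the order within every cycle.
Reversing each cycle of π and rotating so the smallest element leads gives (0 4)(1 5 3).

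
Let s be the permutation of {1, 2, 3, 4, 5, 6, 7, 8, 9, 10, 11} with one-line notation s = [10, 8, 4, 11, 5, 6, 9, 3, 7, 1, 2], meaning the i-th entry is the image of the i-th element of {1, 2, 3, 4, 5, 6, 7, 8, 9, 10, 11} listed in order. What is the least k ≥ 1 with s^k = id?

10

Decomposing into disjoint cycles gives cycle lengths 5, 2, 2, 1, 1.
The order is lcm(5, 2, 2) = 10.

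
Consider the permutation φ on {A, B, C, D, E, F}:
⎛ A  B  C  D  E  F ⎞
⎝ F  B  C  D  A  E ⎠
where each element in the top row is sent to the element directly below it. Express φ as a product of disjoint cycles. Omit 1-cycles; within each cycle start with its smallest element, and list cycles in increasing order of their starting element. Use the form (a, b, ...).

Start at A and follow images: A → F → E → A, giving the cycle (A, F, E).
Repeating from the next unused element and collecting all non-trivial cycles gives (A, F, E).

(A, F, E)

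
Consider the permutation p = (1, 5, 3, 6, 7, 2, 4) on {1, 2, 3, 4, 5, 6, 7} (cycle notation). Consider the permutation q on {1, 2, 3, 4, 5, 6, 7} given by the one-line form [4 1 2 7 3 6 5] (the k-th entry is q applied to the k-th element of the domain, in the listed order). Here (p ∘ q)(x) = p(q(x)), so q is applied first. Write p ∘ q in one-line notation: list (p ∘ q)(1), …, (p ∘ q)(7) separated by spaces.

For each element, apply q then p: 1 → 4 → 1; 2 → 1 → 5; 3 → 2 → 4; 4 → 7 → 2; 5 → 3 → 6; 6 → 6 → 7; 7 → 5 → 3.
So p ∘ q in one-line form is 1 5 4 2 6 7 3.

1 5 4 2 6 7 3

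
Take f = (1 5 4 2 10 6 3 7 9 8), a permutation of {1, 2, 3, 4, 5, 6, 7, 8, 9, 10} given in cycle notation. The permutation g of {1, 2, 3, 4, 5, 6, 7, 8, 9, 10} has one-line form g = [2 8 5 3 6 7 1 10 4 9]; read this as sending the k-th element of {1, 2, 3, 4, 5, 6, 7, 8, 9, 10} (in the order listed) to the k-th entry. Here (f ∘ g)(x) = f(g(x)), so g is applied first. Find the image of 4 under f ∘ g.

g(4) = 3, then f(3) = 7; composing gives (f ∘ g)(4) = 7.

7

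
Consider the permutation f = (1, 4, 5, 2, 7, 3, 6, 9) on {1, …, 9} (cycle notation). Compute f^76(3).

4

3 lies in the 8-cycle (1, 4, 5, 2, 7, 3, 6, 9).
Powers repeat with period 8 on this cycle, and 76 mod 8 = 4, so f^76(3) = f^4(3).
Stepping 4 places around the cycle: 3 → 6 → 9 → 1 → 4.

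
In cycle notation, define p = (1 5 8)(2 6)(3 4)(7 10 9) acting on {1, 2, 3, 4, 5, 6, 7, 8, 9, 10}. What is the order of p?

6

The disjoint cycles have lengths 3, 3, 2, 2.
The order is lcm(3, 3, 2, 2) = 6.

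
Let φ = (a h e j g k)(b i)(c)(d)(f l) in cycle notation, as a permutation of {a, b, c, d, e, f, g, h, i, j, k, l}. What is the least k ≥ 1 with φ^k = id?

The cycle type of φ is (6, 2, 2, 1, 1).
The order is lcm(6, 2, 2) = 6.

6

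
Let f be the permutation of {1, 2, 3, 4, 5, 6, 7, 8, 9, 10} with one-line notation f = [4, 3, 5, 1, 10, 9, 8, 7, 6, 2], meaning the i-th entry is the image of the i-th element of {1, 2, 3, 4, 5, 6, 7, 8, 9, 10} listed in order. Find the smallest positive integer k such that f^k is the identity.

The disjoint-cycle form of f has cycle lengths 4, 2, 2, 2.
The order is lcm(4, 2, 2, 2) = 4.

4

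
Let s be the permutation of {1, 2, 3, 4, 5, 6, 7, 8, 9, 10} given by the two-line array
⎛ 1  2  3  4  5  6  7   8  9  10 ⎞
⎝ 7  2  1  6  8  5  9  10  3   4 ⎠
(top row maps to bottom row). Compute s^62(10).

6

Tracing 10 → 4 → … returns to 10 after 5 steps, so 10 lies in a 5-cycle (4, 6, 5, 8, 10).
Powers repeat with period 5 on this cycle, and 62 mod 5 = 2, so s^62(10) = s^2(10).
Stepping 2 places around the cycle: 10 → 4 → 6.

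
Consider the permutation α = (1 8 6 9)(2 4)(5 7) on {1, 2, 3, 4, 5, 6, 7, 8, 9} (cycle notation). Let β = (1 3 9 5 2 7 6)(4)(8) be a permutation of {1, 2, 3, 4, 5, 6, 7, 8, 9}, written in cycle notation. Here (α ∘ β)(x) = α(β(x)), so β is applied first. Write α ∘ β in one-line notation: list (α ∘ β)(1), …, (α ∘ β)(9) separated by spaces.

Chase each element through β then α: 1 → 3 → 3; 2 → 7 → 5; 3 → 9 → 1; 4 → 4 → 2; 5 → 2 → 4; 6 → 1 → 8; 7 → 6 → 9; 8 → 8 → 6; 9 → 5 → 7.
Collecting the images, α ∘ β = [3 5 1 2 4 8 9 6 7].

3 5 1 2 4 8 9 6 7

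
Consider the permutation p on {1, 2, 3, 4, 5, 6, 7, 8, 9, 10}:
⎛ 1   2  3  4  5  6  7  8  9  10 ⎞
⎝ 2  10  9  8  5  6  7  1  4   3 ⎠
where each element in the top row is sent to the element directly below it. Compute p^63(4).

Tracing 4 → 8 → … returns to 4 after 7 steps, so 4 lies in a 7-cycle (1, 2, 10, 3, 9, 4, 8).
Since the cycle has length 7, p^63 acts on it the same as p^0 (63 mod 7 = 0).
So p^63(4) = 4.

4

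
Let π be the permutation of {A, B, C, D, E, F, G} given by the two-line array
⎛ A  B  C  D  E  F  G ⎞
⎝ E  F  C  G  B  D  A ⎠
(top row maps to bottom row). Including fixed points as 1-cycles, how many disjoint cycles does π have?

2

The cycle decomposition is (A, E, B, F, D, G)(C), which has 2 cycles (counting 1-cycles).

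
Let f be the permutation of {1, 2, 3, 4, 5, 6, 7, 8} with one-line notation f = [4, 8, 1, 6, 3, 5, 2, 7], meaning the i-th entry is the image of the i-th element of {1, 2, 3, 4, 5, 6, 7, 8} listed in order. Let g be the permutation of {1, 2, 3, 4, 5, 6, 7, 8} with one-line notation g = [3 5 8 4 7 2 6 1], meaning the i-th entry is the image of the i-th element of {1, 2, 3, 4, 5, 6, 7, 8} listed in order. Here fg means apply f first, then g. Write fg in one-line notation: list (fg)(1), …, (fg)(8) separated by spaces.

Chase each element through f then g: 1 → 4 → 4; 2 → 8 → 1; 3 → 1 → 3; 4 → 6 → 2; 5 → 3 → 8; 6 → 5 → 7; 7 → 2 → 5; 8 → 7 → 6.
Collecting the images, fg = [4 1 3 2 8 7 5 6].

4 1 3 2 8 7 5 6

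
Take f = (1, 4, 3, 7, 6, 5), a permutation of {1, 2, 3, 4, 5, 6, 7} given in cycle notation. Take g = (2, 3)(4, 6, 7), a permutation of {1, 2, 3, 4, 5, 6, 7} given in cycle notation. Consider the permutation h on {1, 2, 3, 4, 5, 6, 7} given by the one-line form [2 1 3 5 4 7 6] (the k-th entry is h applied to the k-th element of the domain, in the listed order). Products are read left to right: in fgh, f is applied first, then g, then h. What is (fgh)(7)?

Chase 7: f(7) = 6; g(6) = 7; h(7) = 6. Hence (fgh)(7) = 6.

6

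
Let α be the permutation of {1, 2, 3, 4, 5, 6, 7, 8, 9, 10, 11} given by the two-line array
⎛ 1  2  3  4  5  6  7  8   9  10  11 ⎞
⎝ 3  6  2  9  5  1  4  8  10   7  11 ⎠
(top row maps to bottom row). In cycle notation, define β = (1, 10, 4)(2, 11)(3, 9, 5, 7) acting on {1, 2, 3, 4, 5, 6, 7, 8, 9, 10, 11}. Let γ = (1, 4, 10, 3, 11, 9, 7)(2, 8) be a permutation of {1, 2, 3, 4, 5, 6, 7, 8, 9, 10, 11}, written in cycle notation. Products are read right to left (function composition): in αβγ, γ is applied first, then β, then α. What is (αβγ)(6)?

1

(αβγ)(6) = α(β(γ(6))). γ(6) = 6, then β(6) = 6, then α(6) = 1, so the result is 1.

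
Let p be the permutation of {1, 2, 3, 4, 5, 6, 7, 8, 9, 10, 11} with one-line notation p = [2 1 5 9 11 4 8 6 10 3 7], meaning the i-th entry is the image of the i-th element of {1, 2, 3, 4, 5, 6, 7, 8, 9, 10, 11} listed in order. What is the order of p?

Writing p as disjoint cycles, the cycle lengths are 9, 2.
The order of p is the least common multiple of its cycle lengths: lcm(9, 2) = 18.

18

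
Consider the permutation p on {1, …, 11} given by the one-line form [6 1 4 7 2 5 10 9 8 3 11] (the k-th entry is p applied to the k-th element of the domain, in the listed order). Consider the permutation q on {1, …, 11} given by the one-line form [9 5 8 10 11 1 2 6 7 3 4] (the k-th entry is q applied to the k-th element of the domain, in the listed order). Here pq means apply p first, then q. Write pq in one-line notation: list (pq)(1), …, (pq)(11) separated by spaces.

For each element, apply p then q: 1 → 6 → 1; 2 → 1 → 9; 3 → 4 → 10; 4 → 7 → 2; 5 → 2 → 5; 6 → 5 → 11; 7 → 10 → 3; 8 → 9 → 7; 9 → 8 → 6; 10 → 3 → 8; 11 → 11 → 4.
So pq in one-line form is 1 9 10 2 5 11 3 7 6 8 4.

1 9 10 2 5 11 3 7 6 8 4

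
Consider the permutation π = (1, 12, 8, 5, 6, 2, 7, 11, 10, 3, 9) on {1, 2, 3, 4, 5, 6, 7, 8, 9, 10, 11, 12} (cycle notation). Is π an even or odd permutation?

even

The cycle lengths are 11, 1.
A cycle of length ℓ contributes ℓ−1 transpositions, so π is a product of 10 transpositions — even.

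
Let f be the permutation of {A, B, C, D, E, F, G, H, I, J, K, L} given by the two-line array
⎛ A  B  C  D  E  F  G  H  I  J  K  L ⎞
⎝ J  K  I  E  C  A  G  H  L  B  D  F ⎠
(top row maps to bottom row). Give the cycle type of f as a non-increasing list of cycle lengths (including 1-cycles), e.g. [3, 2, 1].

The disjoint cycles are (A, J, B, K, D, E, C, I, L, F)(G)(H), with lengths 10, 1, 1 in non-increasing order.

[10, 1, 1]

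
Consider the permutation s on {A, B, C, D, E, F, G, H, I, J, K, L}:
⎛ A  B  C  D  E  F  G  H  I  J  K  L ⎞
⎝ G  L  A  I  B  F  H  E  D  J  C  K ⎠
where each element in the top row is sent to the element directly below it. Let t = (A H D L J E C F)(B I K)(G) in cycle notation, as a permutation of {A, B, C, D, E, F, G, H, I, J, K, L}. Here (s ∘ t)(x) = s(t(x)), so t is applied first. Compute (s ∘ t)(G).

H

First apply t: t(G) = G, then s(G) = H. Thus (s ∘ t)(G) = H.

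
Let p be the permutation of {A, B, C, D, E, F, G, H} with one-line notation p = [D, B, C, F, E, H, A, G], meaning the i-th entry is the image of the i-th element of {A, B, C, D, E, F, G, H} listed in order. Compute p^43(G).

F

Tracing G → A → … returns to G after 5 steps, so G lies in a 5-cycle (A, D, F, H, G).
On a 5-cycle, p^5 is the identity, so p^43 = p^3 there (43 ≡ 3 mod 5).
Advancing 3 steps from G: G → A → D → F.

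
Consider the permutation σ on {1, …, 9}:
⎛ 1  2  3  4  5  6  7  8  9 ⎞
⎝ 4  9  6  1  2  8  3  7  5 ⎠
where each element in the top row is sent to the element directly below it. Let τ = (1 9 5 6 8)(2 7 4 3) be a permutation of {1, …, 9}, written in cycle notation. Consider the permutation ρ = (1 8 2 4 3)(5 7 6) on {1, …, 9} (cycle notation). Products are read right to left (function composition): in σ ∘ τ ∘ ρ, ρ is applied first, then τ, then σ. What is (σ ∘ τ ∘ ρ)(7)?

Apply the permutations in order: ρ(7) = 6, then τ(6) = 8, then σ(8) = 7. So (σ ∘ τ ∘ ρ)(7) = 7.

7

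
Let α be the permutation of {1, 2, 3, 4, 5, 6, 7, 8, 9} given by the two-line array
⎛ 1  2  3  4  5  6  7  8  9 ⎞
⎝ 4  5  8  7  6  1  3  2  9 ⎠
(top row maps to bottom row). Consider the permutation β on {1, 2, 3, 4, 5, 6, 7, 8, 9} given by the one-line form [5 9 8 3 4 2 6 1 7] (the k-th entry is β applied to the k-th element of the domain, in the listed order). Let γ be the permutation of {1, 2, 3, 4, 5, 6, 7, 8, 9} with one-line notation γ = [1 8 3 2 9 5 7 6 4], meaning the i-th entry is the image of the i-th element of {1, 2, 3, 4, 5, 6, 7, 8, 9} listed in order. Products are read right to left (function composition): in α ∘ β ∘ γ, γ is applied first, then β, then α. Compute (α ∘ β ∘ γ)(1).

(α ∘ β ∘ γ)(1) = α(β(γ(1))). γ(1) = 1, then β(1) = 5, then α(5) = 6, so the result is 6.

6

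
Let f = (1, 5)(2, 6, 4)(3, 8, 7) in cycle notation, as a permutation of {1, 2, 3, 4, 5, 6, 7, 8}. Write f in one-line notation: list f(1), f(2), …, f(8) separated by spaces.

5 6 8 2 1 4 3 7

Image by image: 1↦5, 2↦6, 3↦8, 4↦2, 5↦1, 6↦4, 7↦3, 8↦7.
So the one-line form is 5 6 8 2 1 4 3 7.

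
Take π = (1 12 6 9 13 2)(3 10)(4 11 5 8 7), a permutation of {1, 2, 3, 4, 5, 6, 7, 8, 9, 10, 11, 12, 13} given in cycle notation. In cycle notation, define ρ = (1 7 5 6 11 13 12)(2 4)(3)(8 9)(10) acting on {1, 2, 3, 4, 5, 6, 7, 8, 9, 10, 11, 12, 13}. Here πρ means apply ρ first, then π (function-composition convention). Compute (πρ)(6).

5

First apply ρ: ρ(6) = 11, then π(11) = 5. Thus (πρ)(6) = 5.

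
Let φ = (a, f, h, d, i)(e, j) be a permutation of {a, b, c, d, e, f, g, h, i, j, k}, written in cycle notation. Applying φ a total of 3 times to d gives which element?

f

d lies in the 5-cycle (a, f, h, d, i).
Stepping 3 places around the cycle: d → i → a → f.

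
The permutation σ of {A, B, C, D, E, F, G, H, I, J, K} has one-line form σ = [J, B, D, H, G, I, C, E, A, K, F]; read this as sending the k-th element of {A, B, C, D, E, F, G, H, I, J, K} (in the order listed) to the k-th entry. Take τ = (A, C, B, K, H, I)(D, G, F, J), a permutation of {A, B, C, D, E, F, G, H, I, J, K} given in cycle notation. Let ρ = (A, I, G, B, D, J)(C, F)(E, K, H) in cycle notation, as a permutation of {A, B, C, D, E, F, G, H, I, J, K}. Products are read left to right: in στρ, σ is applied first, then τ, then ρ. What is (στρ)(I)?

(στρ)(I) = ρ(τ(σ(I))). σ(I) = A, then τ(A) = C, then ρ(C) = F, so the result is F.

F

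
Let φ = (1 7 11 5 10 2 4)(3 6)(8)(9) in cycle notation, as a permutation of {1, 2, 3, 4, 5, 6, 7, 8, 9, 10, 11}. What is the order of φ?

14

The disjoint cycles have lengths 7, 2, 1, 1.
The order of φ is the least common multiple of its cycle lengths: lcm(7, 2) = 14.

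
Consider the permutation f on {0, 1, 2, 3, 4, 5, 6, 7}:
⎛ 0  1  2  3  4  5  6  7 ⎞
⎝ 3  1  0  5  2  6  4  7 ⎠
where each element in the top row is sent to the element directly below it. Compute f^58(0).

4

Tracing 0 → 3 → … returns to 0 after 6 steps, so 0 lies in a 6-cycle (0, 3, 5, 6, 4, 2).
Powers repeat with period 6 on this cycle, and 58 mod 6 = 4, so f^58(0) = f^4(0).
Advancing 4 steps from 0: 0 → 3 → 5 → 6 → 4.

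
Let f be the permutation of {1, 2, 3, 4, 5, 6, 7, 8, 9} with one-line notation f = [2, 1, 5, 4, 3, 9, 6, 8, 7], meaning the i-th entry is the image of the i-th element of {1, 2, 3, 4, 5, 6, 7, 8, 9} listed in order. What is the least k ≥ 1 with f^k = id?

Decomposing into disjoint cycles gives cycle lengths 3, 2, 2, 1, 1.
The order of f is the least common multiple of its cycle lengths: lcm(3, 2, 2) = 6.

6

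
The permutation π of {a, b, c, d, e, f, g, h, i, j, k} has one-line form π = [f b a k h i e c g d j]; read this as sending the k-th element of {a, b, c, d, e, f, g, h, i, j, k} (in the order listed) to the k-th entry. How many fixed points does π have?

The fixed points (elements with π(x) = x) are {b}, so there is 1.

1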